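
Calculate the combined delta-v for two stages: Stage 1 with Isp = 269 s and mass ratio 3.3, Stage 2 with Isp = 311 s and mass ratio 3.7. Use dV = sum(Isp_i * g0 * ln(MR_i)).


dV1 = 269 * 9.81 * ln(3.3) = 3150.6 m/s
dV2 = 311 * 9.81 * ln(3.7) = 3991.6 m/s
Total dV = 3150.6 + 3991.6 = 7142.2 m/s ~ 7142 m/s

7142 m/s


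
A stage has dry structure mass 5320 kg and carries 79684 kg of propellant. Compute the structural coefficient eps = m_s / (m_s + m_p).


eps = 5320 / (5320 + 79684) = 0.0626

0.0626


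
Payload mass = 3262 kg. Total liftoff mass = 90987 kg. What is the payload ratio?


PR = 3262 / 90987 = 0.0359

0.0359


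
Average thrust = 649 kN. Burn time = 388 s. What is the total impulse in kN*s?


It = 649 * 388 = 251812 kN*s

251812 kN*s


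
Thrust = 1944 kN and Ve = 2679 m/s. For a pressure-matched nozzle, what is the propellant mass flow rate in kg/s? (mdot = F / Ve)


mdot = F / Ve = 1944000 / 2679 = 725.6 kg/s

725.6 kg/s


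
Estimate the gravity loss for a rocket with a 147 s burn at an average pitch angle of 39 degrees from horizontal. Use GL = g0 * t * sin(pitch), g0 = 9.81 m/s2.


GL = 9.81 * 147 * sin(39 deg) = 908 m/s

908 m/s


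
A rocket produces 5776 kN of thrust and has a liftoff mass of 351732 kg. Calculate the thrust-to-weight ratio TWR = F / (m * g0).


TWR = 5776000 / (351732 * 9.81) = 1.67

1.67


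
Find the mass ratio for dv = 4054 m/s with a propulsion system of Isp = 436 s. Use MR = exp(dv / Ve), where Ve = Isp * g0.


Ve = 436 * 9.81 = 4277.16 m/s
MR = exp(4054 / 4277.16) = 2.58

2.58


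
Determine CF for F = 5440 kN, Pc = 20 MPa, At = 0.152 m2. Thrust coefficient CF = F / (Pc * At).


CF = 5440000 / (20e6 * 0.152) = 1.79

1.79


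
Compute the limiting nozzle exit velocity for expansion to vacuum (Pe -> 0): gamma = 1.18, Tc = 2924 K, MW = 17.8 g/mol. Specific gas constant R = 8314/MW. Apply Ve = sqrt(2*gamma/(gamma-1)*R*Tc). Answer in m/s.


R = 8314 / 17.8 = 467.08 J/(kg.K)
Ve = sqrt(2 * 1.18 / (1.18 - 1) * 467.08 * 2924) = 4232 m/s

4232 m/s


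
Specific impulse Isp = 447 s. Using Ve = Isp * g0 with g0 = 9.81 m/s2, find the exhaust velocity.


Ve = Isp * g0 = 447 * 9.81 = 4385.1 m/s

4385.1 m/s


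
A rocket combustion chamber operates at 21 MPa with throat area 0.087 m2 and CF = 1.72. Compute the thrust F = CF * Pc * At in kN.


F = 1.72 * 21e6 * 0.087 = 3.1424e+06 N = 3142.4 kN

3142.4 kN


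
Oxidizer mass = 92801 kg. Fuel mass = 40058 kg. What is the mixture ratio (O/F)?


MR = 92801 / 40058 = 2.32

2.32


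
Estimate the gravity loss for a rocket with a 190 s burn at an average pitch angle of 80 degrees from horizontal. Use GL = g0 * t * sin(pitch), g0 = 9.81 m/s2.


GL = 9.81 * 190 * sin(80 deg) = 1836 m/s

1836 m/s


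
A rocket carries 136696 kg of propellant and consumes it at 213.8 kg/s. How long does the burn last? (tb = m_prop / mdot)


tb = 136696 / 213.8 = 639.4 s

639.4 s


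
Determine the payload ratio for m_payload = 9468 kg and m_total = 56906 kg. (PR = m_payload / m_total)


PR = 9468 / 56906 = 0.1664

0.1664


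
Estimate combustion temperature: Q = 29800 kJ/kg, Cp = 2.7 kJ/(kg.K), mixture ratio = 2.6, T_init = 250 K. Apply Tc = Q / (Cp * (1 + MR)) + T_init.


Tc = 29800 / (2.7 * (1 + 2.6)) + 250 = 3316 K

3316 K


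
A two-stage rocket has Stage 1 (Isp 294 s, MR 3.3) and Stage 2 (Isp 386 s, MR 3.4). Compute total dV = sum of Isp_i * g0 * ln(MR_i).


dV1 = 294 * 9.81 * ln(3.3) = 3443.4 m/s
dV2 = 386 * 9.81 * ln(3.4) = 4634.0 m/s
Total dV = 3443.4 + 4634.0 = 8077.4 m/s ~ 8077 m/s

8077 m/s


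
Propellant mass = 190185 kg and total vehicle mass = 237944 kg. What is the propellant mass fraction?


PMF = 190185 / 237944 = 0.799

0.799


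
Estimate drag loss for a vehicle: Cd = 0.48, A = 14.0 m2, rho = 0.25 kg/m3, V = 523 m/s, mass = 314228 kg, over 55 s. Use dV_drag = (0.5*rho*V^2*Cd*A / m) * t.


D = 0.5 * 0.25 * 523^2 * 0.48 * 14.0 = 229764.36 N
a = 229764.36 / 314228 = 0.7312 m/s2
dV = 0.7312 * 55 = 40.2 m/s

40.2 m/s


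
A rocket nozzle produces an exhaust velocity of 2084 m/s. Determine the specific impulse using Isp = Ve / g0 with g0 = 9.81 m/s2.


Isp = Ve / g0 = 2084 / 9.81 = 212.4 s

212.4 s


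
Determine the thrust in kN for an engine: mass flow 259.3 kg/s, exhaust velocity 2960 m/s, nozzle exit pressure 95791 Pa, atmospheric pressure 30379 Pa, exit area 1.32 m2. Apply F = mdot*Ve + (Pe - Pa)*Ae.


F = 259.3 * 2960 + (95791 - 30379) * 1.32 = 853872.0 N = 853.9 kN

853.9 kN


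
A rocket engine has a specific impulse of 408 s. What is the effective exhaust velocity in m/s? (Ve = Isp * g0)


Ve = Isp * g0 = 408 * 9.81 = 4002.5 m/s

4002.5 m/s


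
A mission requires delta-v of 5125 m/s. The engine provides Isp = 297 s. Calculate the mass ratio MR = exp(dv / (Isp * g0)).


Ve = 297 * 9.81 = 2913.57 m/s
MR = exp(5125 / 2913.57) = 5.807

5.807


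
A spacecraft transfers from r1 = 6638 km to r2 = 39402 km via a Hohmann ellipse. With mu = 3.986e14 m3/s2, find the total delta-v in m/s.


V1 = sqrt(mu/r1) = 7749.08 m/s
dV1 = V1*(sqrt(2*r2/(r1+r2)) - 1) = 2389.02 m/s
V2 = sqrt(mu/r2) = 3180.6 m/s
dV2 = V2*(1 - sqrt(2*r1/(r1+r2))) = 1472.65 m/s
Total dV = 3862 m/s

3862 m/s


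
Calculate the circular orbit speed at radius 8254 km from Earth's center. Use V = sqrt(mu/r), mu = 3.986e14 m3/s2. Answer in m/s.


V = sqrt(3.986e14 / 8254000) = 6949 m/s

6949 m/s


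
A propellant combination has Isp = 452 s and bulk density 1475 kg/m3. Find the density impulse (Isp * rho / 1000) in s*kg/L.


rho*Isp = 452 * 1475 / 1000 = 667 s*kg/L

667 s*kg/L


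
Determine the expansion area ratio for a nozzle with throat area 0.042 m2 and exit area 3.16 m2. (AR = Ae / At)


AR = 3.16 / 0.042 = 75.2

75.2


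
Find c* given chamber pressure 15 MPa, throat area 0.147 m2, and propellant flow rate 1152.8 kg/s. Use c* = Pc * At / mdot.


c* = 15e6 * 0.147 / 1152.8 = 1913 m/s

1913 m/s


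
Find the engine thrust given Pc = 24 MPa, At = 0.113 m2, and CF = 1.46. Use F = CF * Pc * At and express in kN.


F = 1.46 * 24e6 * 0.113 = 3.9595e+06 N = 3959.5 kN

3959.5 kN


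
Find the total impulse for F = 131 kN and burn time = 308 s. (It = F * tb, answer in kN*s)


It = 131 * 308 = 40348 kN*s

40348 kN*s


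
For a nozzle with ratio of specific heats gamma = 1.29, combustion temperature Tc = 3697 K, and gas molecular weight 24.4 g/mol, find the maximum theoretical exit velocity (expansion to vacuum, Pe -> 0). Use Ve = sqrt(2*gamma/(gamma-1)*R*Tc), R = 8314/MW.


R = 8314 / 24.4 = 340.74 J/(kg.K)
Ve = sqrt(2 * 1.29 / (1.29 - 1) * 340.74 * 3697) = 3348 m/s

3348 m/s


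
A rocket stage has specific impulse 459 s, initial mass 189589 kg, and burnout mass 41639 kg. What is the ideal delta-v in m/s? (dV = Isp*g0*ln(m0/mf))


Ve = 459 * 9.81 = 4502.79 m/s
dV = 4502.79 * ln(189589/41639) = 6825 m/s

6825 m/s


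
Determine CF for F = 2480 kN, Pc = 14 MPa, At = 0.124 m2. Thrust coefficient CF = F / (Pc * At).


CF = 2480000 / (14e6 * 0.124) = 1.43

1.43


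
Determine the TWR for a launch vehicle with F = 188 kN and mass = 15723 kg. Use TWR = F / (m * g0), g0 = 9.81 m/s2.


TWR = 188000 / (15723 * 9.81) = 1.22

1.22


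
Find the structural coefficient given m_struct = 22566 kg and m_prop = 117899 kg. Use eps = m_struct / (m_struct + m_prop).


eps = 22566 / (22566 + 117899) = 0.1607

0.1607


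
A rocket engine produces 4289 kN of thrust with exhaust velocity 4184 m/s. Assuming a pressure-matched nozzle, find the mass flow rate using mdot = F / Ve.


mdot = F / Ve = 4289000 / 4184 = 1025.1 kg/s

1025.1 kg/s


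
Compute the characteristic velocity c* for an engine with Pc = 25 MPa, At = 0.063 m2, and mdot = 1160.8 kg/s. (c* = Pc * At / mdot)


c* = 25e6 * 0.063 / 1160.8 = 1357 m/s

1357 m/s


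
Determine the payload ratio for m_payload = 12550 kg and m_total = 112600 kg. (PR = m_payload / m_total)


PR = 12550 / 112600 = 0.1115

0.1115


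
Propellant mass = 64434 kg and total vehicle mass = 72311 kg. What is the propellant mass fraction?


PMF = 64434 / 72311 = 0.891

0.891


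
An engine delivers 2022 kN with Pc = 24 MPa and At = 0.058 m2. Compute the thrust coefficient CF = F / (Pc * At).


CF = 2022000 / (24e6 * 0.058) = 1.45

1.45


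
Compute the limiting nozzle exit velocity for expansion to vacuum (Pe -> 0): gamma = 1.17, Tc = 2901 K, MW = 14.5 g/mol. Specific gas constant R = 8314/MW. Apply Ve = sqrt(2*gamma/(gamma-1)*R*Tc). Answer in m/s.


R = 8314 / 14.5 = 573.38 J/(kg.K)
Ve = sqrt(2 * 1.17 / (1.17 - 1) * 573.38 * 2901) = 4785 m/s

4785 m/s


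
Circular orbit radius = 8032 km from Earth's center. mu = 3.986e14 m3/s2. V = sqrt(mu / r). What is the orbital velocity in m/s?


V = sqrt(3.986e14 / 8032000) = 7045 m/s

7045 m/s


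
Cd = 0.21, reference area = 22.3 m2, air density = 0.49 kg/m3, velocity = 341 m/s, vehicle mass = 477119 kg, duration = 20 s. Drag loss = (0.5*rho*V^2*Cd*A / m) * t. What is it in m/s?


D = 0.5 * 0.49 * 341^2 * 0.21 * 22.3 = 133413.26 N
a = 133413.26 / 477119 = 0.2796 m/s2
dV = 0.2796 * 20 = 5.6 m/s

5.6 m/s


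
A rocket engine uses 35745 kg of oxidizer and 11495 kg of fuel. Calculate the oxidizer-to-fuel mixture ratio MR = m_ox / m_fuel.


MR = 35745 / 11495 = 3.11

3.11


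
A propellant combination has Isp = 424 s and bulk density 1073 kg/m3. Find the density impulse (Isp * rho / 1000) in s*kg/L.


rho*Isp = 424 * 1073 / 1000 = 455 s*kg/L

455 s*kg/L


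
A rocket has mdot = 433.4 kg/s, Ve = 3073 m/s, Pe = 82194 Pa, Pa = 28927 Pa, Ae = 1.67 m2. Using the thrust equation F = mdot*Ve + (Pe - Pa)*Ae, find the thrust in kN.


F = 433.4 * 3073 + (82194 - 28927) * 1.67 = 1.4208e+06 N = 1420.8 kN

1420.8 kN


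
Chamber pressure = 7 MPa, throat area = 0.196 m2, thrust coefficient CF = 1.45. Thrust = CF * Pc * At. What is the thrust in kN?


F = 1.45 * 7e6 * 0.196 = 1.9894e+06 N = 1989.4 kN

1989.4 kN


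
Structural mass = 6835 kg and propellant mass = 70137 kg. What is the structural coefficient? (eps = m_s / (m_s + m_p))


eps = 6835 / (6835 + 70137) = 0.0888

0.0888


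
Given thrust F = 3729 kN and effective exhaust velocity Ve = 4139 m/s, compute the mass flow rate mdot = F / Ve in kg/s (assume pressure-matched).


mdot = F / Ve = 3729000 / 4139 = 900.9 kg/s

900.9 kg/s


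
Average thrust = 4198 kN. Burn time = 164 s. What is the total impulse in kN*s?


It = 4198 * 164 = 688472 kN*s

688472 kN*s


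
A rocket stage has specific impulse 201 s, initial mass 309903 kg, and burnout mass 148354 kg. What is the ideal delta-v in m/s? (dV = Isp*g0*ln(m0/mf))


Ve = 201 * 9.81 = 1971.81 m/s
dV = 1971.81 * ln(309903/148354) = 1453 m/s

1453 m/s


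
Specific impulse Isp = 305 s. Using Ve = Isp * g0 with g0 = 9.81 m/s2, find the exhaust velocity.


Ve = Isp * g0 = 305 * 9.81 = 2992.1 m/s

2992.1 m/s


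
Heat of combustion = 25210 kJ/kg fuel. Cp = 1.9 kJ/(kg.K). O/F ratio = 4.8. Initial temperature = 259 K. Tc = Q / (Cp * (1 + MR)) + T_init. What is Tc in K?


Tc = 25210 / (1.9 * (1 + 4.8)) + 259 = 2547 K

2547 K


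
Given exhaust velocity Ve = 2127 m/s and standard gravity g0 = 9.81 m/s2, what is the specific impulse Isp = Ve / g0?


Isp = Ve / g0 = 2127 / 9.81 = 216.8 s

216.8 s


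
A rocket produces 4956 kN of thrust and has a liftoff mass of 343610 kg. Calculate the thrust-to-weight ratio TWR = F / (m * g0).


TWR = 4956000 / (343610 * 9.81) = 1.47

1.47


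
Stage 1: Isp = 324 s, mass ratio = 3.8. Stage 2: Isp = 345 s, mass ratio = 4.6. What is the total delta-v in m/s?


dV1 = 324 * 9.81 * ln(3.8) = 4243.2 m/s
dV2 = 345 * 9.81 * ln(4.6) = 5164.9 m/s
Total dV = 4243.2 + 5164.9 = 9408.1 m/s ~ 9408 m/s

9408 m/s


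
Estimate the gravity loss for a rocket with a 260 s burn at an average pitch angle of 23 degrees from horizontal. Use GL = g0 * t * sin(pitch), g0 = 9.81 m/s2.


GL = 9.81 * 260 * sin(23 deg) = 997 m/s

997 m/s


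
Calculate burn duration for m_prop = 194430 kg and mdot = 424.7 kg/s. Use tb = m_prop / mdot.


tb = 194430 / 424.7 = 457.8 s

457.8 s


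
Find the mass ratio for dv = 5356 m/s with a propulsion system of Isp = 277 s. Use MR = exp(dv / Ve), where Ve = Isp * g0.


Ve = 277 * 9.81 = 2717.37 m/s
MR = exp(5356 / 2717.37) = 7.178

7.178


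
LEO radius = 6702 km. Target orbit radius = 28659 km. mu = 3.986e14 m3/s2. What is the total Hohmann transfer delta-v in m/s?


V1 = sqrt(mu/r1) = 7711.99 m/s
dV1 = V1*(sqrt(2*r2/(r1+r2)) - 1) = 2106.61 m/s
V2 = sqrt(mu/r2) = 3729.39 m/s
dV2 = V2*(1 - sqrt(2*r1/(r1+r2))) = 1433.28 m/s
Total dV = 3540 m/s

3540 m/s


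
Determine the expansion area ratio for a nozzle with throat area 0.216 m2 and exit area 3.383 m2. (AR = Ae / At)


AR = 3.383 / 0.216 = 15.7

15.7


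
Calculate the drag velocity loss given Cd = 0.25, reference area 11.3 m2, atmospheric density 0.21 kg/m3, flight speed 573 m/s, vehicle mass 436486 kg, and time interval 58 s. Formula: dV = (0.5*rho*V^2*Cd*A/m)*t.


D = 0.5 * 0.21 * 573^2 * 0.25 * 11.3 = 97390.59 N
a = 97390.59 / 436486 = 0.2231 m/s2
dV = 0.2231 * 58 = 12.9 m/s

12.9 m/s


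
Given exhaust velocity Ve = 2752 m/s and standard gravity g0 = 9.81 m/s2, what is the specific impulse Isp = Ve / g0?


Isp = Ve / g0 = 2752 / 9.81 = 280.5 s

280.5 s


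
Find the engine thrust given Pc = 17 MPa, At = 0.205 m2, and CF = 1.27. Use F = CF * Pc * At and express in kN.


F = 1.27 * 17e6 * 0.205 = 4.4260e+06 N = 4425.9 kN

4425.9 kN


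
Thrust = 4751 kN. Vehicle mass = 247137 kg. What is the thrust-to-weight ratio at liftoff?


TWR = 4751000 / (247137 * 9.81) = 1.96

1.96


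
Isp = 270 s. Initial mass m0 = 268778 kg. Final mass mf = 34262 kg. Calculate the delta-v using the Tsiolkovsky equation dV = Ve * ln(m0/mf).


Ve = 270 * 9.81 = 2648.7 m/s
dV = 2648.7 * ln(268778/34262) = 5456 m/s

5456 m/s


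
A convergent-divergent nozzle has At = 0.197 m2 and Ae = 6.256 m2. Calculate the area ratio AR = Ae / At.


AR = 6.256 / 0.197 = 31.8

31.8


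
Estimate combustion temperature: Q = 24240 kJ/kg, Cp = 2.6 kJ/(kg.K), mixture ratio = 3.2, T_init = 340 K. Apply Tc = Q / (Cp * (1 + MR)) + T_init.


Tc = 24240 / (2.6 * (1 + 3.2)) + 340 = 2560 K

2560 K


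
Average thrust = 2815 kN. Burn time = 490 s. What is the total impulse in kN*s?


It = 2815 * 490 = 1379350 kN*s

1379350 kN*s


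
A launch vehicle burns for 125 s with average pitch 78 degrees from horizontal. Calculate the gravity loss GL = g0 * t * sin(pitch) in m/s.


GL = 9.81 * 125 * sin(78 deg) = 1199 m/s

1199 m/s


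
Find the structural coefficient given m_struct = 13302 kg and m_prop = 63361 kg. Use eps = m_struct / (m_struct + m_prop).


eps = 13302 / (13302 + 63361) = 0.1735

0.1735


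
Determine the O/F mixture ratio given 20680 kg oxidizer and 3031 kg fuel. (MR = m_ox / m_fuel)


MR = 20680 / 3031 = 6.82

6.82


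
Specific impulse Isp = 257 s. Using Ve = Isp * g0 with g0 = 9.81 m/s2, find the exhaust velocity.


Ve = Isp * g0 = 257 * 9.81 = 2521.2 m/s

2521.2 m/s


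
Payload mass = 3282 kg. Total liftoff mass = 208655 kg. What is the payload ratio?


PR = 3282 / 208655 = 0.0157

0.0157


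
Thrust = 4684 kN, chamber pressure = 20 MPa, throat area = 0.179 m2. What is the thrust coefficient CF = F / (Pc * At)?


CF = 4684000 / (20e6 * 0.179) = 1.31

1.31


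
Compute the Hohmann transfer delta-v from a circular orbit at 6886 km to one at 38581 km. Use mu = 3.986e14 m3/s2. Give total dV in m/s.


V1 = sqrt(mu/r1) = 7608.26 m/s
dV1 = V1*(sqrt(2*r2/(r1+r2)) - 1) = 2303.23 m/s
V2 = sqrt(mu/r2) = 3214.27 m/s
dV2 = V2*(1 - sqrt(2*r1/(r1+r2))) = 1445.25 m/s
Total dV = 3748 m/s

3748 m/s


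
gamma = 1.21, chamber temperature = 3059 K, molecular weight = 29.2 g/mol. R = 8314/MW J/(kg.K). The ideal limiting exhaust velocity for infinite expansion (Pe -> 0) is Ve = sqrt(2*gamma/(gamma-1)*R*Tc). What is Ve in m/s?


R = 8314 / 29.2 = 284.73 J/(kg.K)
Ve = sqrt(2 * 1.21 / (1.21 - 1) * 284.73 * 3059) = 3168 m/s

3168 m/s


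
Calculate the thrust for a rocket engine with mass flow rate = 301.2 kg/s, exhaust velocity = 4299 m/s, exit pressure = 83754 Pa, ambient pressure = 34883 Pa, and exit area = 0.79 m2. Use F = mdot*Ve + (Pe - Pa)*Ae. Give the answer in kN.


F = 301.2 * 4299 + (83754 - 34883) * 0.79 = 1.3335e+06 N = 1333.5 kN

1333.5 kN


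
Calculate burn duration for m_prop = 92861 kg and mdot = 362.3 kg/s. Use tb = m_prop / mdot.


tb = 92861 / 362.3 = 256.3 s

256.3 s


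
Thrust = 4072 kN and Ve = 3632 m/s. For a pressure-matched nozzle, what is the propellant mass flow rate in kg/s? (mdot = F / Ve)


mdot = F / Ve = 4072000 / 3632 = 1121.1 kg/s

1121.1 kg/s


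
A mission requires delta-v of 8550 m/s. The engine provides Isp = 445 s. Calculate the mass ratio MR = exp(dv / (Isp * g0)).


Ve = 445 * 9.81 = 4365.45 m/s
MR = exp(8550 / 4365.45) = 7.089

7.089


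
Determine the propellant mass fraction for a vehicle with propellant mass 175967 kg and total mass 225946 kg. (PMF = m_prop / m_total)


PMF = 175967 / 225946 = 0.779

0.779


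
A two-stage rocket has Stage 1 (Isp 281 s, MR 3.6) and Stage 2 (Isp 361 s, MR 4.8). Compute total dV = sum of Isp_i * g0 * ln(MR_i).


dV1 = 281 * 9.81 * ln(3.6) = 3531.0 m/s
dV2 = 361 * 9.81 * ln(4.8) = 5555.1 m/s
Total dV = 3531.0 + 5555.1 = 9086.1 m/s ~ 9086 m/s

9086 m/s


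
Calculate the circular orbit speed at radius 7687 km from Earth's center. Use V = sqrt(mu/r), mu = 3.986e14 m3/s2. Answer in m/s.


V = sqrt(3.986e14 / 7687000) = 7201 m/s

7201 m/s


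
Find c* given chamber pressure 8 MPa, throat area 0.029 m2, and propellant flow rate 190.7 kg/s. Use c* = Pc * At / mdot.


c* = 8e6 * 0.029 / 190.7 = 1217 m/s

1217 m/s


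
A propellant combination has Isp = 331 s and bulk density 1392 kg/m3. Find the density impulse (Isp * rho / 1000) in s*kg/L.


rho*Isp = 331 * 1392 / 1000 = 461 s*kg/L

461 s*kg/L


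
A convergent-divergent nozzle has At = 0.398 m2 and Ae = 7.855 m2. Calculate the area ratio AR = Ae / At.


AR = 7.855 / 0.398 = 19.7

19.7


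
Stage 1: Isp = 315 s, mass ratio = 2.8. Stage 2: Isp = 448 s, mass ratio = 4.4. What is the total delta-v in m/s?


dV1 = 315 * 9.81 * ln(2.8) = 3181.7 m/s
dV2 = 448 * 9.81 * ln(4.4) = 6511.5 m/s
Total dV = 3181.7 + 6511.5 = 9693.2 m/s ~ 9693 m/s

9693 m/s


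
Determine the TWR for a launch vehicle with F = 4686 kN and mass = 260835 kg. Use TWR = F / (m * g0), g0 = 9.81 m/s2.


TWR = 4686000 / (260835 * 9.81) = 1.83

1.83


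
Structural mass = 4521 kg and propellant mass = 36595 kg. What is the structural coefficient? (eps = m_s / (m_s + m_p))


eps = 4521 / (4521 + 36595) = 0.11

0.11


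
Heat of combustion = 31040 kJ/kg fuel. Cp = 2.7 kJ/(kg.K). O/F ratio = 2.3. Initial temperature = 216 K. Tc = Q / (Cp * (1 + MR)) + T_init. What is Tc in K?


Tc = 31040 / (2.7 * (1 + 2.3)) + 216 = 3700 K

3700 K


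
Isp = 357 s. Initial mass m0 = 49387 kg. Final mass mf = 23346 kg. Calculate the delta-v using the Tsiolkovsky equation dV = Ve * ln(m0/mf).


Ve = 357 * 9.81 = 3502.17 m/s
dV = 3502.17 * ln(49387/23346) = 2624 m/s

2624 m/s


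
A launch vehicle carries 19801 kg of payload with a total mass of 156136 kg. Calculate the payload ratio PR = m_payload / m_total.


PR = 19801 / 156136 = 0.1268

0.1268


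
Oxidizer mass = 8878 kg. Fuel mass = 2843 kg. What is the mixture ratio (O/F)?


MR = 8878 / 2843 = 3.12

3.12


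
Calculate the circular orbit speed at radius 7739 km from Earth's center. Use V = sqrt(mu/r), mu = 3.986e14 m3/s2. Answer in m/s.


V = sqrt(3.986e14 / 7739000) = 7177 m/s

7177 m/s


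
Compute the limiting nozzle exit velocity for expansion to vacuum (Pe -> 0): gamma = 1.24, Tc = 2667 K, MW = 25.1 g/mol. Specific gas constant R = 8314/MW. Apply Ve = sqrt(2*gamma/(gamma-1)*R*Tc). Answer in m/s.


R = 8314 / 25.1 = 331.24 J/(kg.K)
Ve = sqrt(2 * 1.24 / (1.24 - 1) * 331.24 * 2667) = 3021 m/s

3021 m/s


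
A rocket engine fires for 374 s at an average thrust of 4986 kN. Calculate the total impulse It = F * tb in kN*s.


It = 4986 * 374 = 1864764 kN*s

1864764 kN*s


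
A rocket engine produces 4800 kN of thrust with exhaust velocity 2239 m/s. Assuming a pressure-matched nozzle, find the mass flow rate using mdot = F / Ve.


mdot = F / Ve = 4800000 / 2239 = 2143.8 kg/s

2143.8 kg/s


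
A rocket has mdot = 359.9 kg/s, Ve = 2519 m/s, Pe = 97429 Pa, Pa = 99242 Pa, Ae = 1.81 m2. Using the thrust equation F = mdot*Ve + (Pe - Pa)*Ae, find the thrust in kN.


F = 359.9 * 2519 + (97429 - 99242) * 1.81 = 903307.0 N = 903.3 kN

903.3 kN


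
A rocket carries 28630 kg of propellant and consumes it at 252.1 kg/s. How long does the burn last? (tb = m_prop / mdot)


tb = 28630 / 252.1 = 113.6 s

113.6 s


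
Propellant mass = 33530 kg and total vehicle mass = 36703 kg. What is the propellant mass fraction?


PMF = 33530 / 36703 = 0.914

0.914


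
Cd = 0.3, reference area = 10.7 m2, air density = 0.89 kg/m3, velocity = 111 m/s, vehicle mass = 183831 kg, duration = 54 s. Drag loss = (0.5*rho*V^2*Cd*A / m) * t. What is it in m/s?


D = 0.5 * 0.89 * 111^2 * 0.3 * 10.7 = 17599.93 N
a = 17599.93 / 183831 = 0.0957 m/s2
dV = 0.0957 * 54 = 5.2 m/s

5.2 m/s


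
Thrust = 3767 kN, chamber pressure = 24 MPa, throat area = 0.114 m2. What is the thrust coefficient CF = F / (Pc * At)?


CF = 3767000 / (24e6 * 0.114) = 1.38

1.38


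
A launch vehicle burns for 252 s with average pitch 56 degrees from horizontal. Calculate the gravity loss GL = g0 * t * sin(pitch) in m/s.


GL = 9.81 * 252 * sin(56 deg) = 2049 m/s

2049 m/s


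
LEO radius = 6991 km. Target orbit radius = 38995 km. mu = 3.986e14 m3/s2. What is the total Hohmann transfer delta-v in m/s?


V1 = sqrt(mu/r1) = 7550.9 m/s
dV1 = V1*(sqrt(2*r2/(r1+r2)) - 1) = 2282.54 m/s
V2 = sqrt(mu/r2) = 3197.16 m/s
dV2 = V2*(1 - sqrt(2*r1/(r1+r2))) = 1434.22 m/s
Total dV = 3717 m/s

3717 m/s


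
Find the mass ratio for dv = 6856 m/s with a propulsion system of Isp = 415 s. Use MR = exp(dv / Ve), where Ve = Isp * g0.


Ve = 415 * 9.81 = 4071.15 m/s
MR = exp(6856 / 4071.15) = 5.387

5.387


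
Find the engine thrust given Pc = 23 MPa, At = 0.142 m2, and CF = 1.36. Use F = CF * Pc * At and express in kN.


F = 1.36 * 23e6 * 0.142 = 4.4418e+06 N = 4441.8 kN

4441.8 kN


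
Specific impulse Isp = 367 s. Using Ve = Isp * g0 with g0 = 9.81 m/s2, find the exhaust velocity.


Ve = Isp * g0 = 367 * 9.81 = 3600.3 m/s

3600.3 m/s


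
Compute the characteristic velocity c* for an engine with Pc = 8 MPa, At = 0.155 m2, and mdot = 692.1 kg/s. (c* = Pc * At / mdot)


c* = 8e6 * 0.155 / 692.1 = 1792 m/s

1792 m/s


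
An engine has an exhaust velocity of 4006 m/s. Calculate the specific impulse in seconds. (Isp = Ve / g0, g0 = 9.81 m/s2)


Isp = Ve / g0 = 4006 / 9.81 = 408.4 s

408.4 s


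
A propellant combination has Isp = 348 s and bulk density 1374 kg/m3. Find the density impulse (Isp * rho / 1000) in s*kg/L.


rho*Isp = 348 * 1374 / 1000 = 478 s*kg/L

478 s*kg/L


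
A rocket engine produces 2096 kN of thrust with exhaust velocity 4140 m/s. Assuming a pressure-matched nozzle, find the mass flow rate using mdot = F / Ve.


mdot = F / Ve = 2096000 / 4140 = 506.3 kg/s

506.3 kg/s


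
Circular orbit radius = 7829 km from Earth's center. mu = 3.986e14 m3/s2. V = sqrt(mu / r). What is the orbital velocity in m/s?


V = sqrt(3.986e14 / 7829000) = 7135 m/s

7135 m/s


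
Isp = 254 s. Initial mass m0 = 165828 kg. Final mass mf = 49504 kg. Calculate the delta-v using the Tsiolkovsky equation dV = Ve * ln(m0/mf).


Ve = 254 * 9.81 = 2491.74 m/s
dV = 2491.74 * ln(165828/49504) = 3012 m/s

3012 m/s


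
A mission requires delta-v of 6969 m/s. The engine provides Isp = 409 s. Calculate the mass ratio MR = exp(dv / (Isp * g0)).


Ve = 409 * 9.81 = 4012.29 m/s
MR = exp(6969 / 4012.29) = 5.68

5.68


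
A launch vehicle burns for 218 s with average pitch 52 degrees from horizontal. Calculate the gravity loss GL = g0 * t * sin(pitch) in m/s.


GL = 9.81 * 218 * sin(52 deg) = 1685 m/s

1685 m/s


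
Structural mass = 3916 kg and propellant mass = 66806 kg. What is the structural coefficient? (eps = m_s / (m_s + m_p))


eps = 3916 / (3916 + 66806) = 0.0554

0.0554


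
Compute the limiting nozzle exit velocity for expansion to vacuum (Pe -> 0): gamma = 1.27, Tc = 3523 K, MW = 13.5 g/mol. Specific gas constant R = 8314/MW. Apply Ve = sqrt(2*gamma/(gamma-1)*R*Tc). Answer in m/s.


R = 8314 / 13.5 = 615.85 J/(kg.K)
Ve = sqrt(2 * 1.27 / (1.27 - 1) * 615.85 * 3523) = 4518 m/s

4518 m/s


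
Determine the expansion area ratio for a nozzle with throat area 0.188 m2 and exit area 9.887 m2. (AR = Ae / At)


AR = 9.887 / 0.188 = 52.6

52.6


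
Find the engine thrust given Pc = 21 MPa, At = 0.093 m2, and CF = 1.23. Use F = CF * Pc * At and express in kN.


F = 1.23 * 21e6 * 0.093 = 2.4022e+06 N = 2402.2 kN

2402.2 kN


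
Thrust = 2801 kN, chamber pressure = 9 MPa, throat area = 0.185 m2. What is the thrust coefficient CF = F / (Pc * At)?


CF = 2801000 / (9e6 * 0.185) = 1.68

1.68


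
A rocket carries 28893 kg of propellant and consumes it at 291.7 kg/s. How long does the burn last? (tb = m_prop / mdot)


tb = 28893 / 291.7 = 99.1 s

99.1 s


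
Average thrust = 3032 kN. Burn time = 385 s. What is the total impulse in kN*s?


It = 3032 * 385 = 1167320 kN*s

1167320 kN*s


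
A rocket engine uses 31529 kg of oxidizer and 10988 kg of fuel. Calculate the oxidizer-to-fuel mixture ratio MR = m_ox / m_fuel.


MR = 31529 / 10988 = 2.87

2.87


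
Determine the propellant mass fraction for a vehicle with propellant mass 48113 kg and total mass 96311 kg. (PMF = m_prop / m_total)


PMF = 48113 / 96311 = 0.5

0.5


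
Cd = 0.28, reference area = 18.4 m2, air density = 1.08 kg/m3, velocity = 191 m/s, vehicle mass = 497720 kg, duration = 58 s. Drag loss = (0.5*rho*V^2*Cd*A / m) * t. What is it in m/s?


D = 0.5 * 1.08 * 191^2 * 0.28 * 18.4 = 101493.06 N
a = 101493.06 / 497720 = 0.2039 m/s2
dV = 0.2039 * 58 = 11.8 m/s

11.8 m/s


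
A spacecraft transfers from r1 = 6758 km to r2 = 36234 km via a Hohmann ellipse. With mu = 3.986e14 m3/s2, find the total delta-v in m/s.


V1 = sqrt(mu/r1) = 7679.97 m/s
dV1 = V1*(sqrt(2*r2/(r1+r2)) - 1) = 2291.03 m/s
V2 = sqrt(mu/r2) = 3316.73 m/s
dV2 = V2*(1 - sqrt(2*r1/(r1+r2))) = 1457.04 m/s
Total dV = 3748 m/s

3748 m/s


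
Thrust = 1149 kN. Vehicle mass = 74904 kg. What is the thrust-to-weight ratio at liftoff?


TWR = 1149000 / (74904 * 9.81) = 1.56

1.56


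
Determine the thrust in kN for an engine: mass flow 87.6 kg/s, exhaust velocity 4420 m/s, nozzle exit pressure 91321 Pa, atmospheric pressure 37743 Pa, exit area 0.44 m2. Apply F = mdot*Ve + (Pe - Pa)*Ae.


F = 87.6 * 4420 + (91321 - 37743) * 0.44 = 410766.0 N = 410.8 kN

410.8 kN


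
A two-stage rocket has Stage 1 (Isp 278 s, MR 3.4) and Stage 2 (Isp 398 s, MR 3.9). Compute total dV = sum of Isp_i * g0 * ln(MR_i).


dV1 = 278 * 9.81 * ln(3.4) = 3337.5 m/s
dV2 = 398 * 9.81 * ln(3.9) = 5313.8 m/s
Total dV = 3337.5 + 5313.8 = 8651.3 m/s ~ 8651 m/s

8651 m/s


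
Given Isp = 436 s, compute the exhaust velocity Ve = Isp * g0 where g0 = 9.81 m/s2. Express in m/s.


Ve = Isp * g0 = 436 * 9.81 = 4277.2 m/s

4277.2 m/s


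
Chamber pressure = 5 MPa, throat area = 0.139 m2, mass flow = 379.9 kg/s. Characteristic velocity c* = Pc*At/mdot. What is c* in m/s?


c* = 5e6 * 0.139 / 379.9 = 1829 m/s

1829 m/s


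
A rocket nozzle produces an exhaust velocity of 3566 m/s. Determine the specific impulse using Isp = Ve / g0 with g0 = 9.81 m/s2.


Isp = Ve / g0 = 3566 / 9.81 = 363.5 s

363.5 s


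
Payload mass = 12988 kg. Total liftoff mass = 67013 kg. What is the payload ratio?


PR = 12988 / 67013 = 0.1938

0.1938


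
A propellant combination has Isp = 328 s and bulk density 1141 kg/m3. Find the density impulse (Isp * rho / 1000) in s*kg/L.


rho*Isp = 328 * 1141 / 1000 = 374 s*kg/L

374 s*kg/L


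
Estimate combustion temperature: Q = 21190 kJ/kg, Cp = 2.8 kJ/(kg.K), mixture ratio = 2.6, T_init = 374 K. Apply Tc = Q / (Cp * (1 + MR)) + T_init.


Tc = 21190 / (2.8 * (1 + 2.6)) + 374 = 2476 K

2476 K


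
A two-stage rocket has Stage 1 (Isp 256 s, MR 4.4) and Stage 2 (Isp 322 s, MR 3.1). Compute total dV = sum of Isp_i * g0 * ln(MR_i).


dV1 = 256 * 9.81 * ln(4.4) = 3720.8 m/s
dV2 = 322 * 9.81 * ln(3.1) = 3573.9 m/s
Total dV = 3720.8 + 3573.9 = 7294.7 m/s ~ 7295 m/s

7295 m/s


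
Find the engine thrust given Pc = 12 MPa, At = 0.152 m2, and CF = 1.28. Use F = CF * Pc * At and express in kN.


F = 1.28 * 12e6 * 0.152 = 2.3347e+06 N = 2334.7 kN

2334.7 kN


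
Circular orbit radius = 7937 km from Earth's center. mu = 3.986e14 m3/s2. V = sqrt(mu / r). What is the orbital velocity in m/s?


V = sqrt(3.986e14 / 7937000) = 7087 m/s

7087 m/s


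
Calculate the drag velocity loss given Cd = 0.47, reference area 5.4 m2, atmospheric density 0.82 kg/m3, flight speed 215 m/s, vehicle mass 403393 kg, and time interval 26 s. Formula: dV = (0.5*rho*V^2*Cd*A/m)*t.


D = 0.5 * 0.82 * 215^2 * 0.47 * 5.4 = 48100.81 N
a = 48100.81 / 403393 = 0.1192 m/s2
dV = 0.1192 * 26 = 3.1 m/s

3.1 m/s


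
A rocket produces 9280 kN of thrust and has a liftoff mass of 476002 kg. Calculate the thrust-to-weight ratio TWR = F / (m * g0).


TWR = 9280000 / (476002 * 9.81) = 1.99

1.99


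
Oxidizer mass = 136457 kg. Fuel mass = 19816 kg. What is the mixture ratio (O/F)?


MR = 136457 / 19816 = 6.89

6.89


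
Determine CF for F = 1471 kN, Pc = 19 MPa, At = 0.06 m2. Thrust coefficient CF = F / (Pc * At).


CF = 1471000 / (19e6 * 0.06) = 1.29

1.29


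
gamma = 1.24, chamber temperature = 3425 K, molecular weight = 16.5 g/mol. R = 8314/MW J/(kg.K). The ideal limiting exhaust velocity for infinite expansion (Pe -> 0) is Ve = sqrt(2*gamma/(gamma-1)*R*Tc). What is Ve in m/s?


R = 8314 / 16.5 = 503.88 J/(kg.K)
Ve = sqrt(2 * 1.24 / (1.24 - 1) * 503.88 * 3425) = 4223 m/s

4223 m/s


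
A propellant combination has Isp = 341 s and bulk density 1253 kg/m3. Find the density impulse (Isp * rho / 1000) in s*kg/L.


rho*Isp = 341 * 1253 / 1000 = 427 s*kg/L

427 s*kg/L


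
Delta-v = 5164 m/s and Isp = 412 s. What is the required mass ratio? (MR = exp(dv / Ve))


Ve = 412 * 9.81 = 4041.72 m/s
MR = exp(5164 / 4041.72) = 3.588

3.588


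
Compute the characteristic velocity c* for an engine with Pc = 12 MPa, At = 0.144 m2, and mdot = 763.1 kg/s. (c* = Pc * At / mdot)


c* = 12e6 * 0.144 / 763.1 = 2264 m/s

2264 m/s


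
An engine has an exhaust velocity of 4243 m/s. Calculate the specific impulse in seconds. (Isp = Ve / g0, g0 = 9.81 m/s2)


Isp = Ve / g0 = 4243 / 9.81 = 432.5 s

432.5 s


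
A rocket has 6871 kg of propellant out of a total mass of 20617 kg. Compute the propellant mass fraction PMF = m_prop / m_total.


PMF = 6871 / 20617 = 0.333

0.333


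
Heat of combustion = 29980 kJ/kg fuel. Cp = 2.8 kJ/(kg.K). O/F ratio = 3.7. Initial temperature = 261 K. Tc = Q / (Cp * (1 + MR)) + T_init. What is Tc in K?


Tc = 29980 / (2.8 * (1 + 3.7)) + 261 = 2539 K

2539 K


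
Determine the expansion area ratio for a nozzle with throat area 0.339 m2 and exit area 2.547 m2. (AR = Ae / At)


AR = 2.547 / 0.339 = 7.5

7.5


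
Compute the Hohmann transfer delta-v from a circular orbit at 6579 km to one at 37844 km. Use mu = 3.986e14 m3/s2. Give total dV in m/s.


V1 = sqrt(mu/r1) = 7783.75 m/s
dV1 = V1*(sqrt(2*r2/(r1+r2)) - 1) = 2376.36 m/s
V2 = sqrt(mu/r2) = 3245.41 m/s
dV2 = V2*(1 - sqrt(2*r1/(r1+r2))) = 1479.13 m/s
Total dV = 3855 m/s

3855 m/s


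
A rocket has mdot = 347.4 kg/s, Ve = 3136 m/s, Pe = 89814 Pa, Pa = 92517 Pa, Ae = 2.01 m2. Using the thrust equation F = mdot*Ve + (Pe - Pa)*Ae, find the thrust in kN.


F = 347.4 * 3136 + (89814 - 92517) * 2.01 = 1.0840e+06 N = 1084.0 kN

1084.0 kN


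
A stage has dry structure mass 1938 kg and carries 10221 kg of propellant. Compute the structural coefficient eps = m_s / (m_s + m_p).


eps = 1938 / (1938 + 10221) = 0.1594

0.1594


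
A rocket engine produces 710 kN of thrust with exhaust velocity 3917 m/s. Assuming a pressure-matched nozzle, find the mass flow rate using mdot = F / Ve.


mdot = F / Ve = 710000 / 3917 = 181.3 kg/s

181.3 kg/s


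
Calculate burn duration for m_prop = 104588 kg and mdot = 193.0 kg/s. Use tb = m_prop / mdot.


tb = 104588 / 193.0 = 541.9 s

541.9 s


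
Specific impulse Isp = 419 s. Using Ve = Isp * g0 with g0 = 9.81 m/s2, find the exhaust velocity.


Ve = Isp * g0 = 419 * 9.81 = 4110.4 m/s

4110.4 m/s


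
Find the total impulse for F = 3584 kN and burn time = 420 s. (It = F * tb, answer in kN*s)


It = 3584 * 420 = 1505280 kN*s

1505280 kN*s


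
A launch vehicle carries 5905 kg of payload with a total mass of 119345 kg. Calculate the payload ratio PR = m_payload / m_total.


PR = 5905 / 119345 = 0.0495

0.0495


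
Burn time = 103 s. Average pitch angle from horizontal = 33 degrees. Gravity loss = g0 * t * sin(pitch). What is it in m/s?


GL = 9.81 * 103 * sin(33 deg) = 550 m/s

550 m/s


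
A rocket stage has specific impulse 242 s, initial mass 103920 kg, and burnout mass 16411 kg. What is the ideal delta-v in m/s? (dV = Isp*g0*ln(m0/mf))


Ve = 242 * 9.81 = 2374.02 m/s
dV = 2374.02 * ln(103920/16411) = 4382 m/s

4382 m/s


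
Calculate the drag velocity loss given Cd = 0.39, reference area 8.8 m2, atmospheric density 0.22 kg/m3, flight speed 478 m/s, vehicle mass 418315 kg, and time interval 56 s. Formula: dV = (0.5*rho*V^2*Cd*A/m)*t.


D = 0.5 * 0.22 * 478^2 * 0.39 * 8.8 = 86257.28 N
a = 86257.28 / 418315 = 0.2062 m/s2
dV = 0.2062 * 56 = 11.5 m/s

11.5 m/s


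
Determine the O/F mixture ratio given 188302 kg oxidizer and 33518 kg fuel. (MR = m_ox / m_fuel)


MR = 188302 / 33518 = 5.62

5.62


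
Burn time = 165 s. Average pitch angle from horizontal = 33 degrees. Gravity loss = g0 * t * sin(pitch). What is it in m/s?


GL = 9.81 * 165 * sin(33 deg) = 882 m/s

882 m/s


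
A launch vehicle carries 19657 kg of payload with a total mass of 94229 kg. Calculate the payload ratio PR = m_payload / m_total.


PR = 19657 / 94229 = 0.2086

0.2086


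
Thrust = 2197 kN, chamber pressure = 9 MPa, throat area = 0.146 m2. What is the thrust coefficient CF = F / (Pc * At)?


CF = 2197000 / (9e6 * 0.146) = 1.67

1.67


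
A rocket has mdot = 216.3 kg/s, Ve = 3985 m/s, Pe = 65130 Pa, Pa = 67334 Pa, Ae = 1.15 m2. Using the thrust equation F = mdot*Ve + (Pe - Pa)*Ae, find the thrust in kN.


F = 216.3 * 3985 + (65130 - 67334) * 1.15 = 859421.0 N = 859.4 kN

859.4 kN


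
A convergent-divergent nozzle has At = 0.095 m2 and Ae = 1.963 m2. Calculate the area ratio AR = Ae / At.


AR = 1.963 / 0.095 = 20.7

20.7


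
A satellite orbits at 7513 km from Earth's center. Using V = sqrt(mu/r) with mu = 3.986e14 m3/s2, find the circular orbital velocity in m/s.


V = sqrt(3.986e14 / 7513000) = 7284 m/s

7284 m/s


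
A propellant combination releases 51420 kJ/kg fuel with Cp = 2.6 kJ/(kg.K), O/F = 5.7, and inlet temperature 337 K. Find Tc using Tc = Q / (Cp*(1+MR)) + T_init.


Tc = 51420 / (2.6 * (1 + 5.7)) + 337 = 3289 K

3289 K


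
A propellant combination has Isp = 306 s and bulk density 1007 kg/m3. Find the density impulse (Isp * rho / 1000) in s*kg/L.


rho*Isp = 306 * 1007 / 1000 = 308 s*kg/L

308 s*kg/L


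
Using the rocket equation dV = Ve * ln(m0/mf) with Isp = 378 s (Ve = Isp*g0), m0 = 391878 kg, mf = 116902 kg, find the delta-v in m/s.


Ve = 378 * 9.81 = 3708.18 m/s
dV = 3708.18 * ln(391878/116902) = 4485 m/s

4485 m/s


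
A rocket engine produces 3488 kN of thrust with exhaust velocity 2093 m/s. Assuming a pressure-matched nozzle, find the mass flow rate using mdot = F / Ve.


mdot = F / Ve = 3488000 / 2093 = 1666.5 kg/s

1666.5 kg/s


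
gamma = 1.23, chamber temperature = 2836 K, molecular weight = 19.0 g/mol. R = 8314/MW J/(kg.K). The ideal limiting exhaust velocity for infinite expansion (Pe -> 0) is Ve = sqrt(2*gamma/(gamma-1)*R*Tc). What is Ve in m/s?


R = 8314 / 19.0 = 437.58 J/(kg.K)
Ve = sqrt(2 * 1.23 / (1.23 - 1) * 437.58 * 2836) = 3643 m/s

3643 m/s


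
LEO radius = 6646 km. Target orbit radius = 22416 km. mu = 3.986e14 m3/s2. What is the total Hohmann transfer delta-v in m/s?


V1 = sqrt(mu/r1) = 7744.41 m/s
dV1 = V1*(sqrt(2*r2/(r1+r2)) - 1) = 1874.36 m/s
V2 = sqrt(mu/r2) = 4216.86 m/s
dV2 = V2*(1 - sqrt(2*r1/(r1+r2))) = 1365.04 m/s
Total dV = 3239 m/s

3239 m/s


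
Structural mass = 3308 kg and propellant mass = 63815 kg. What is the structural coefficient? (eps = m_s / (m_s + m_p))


eps = 3308 / (3308 + 63815) = 0.0493

0.0493


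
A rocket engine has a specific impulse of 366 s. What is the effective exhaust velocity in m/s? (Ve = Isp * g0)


Ve = Isp * g0 = 366 * 9.81 = 3590.5 m/s

3590.5 m/s


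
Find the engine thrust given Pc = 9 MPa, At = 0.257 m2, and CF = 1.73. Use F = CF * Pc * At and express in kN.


F = 1.73 * 9e6 * 0.257 = 4.0015e+06 N = 4001.5 kN

4001.5 kN


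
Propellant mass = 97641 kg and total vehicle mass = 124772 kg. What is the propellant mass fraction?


PMF = 97641 / 124772 = 0.783

0.783


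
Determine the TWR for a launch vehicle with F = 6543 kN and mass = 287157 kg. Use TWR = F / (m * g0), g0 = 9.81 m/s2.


TWR = 6543000 / (287157 * 9.81) = 2.32

2.32


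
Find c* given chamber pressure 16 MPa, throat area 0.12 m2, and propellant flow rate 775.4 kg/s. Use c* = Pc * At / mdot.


c* = 16e6 * 0.12 / 775.4 = 2476 m/s

2476 m/s


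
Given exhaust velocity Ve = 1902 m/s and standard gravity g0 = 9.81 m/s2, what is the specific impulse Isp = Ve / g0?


Isp = Ve / g0 = 1902 / 9.81 = 193.9 s

193.9 s


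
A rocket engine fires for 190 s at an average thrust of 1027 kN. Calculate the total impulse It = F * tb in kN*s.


It = 1027 * 190 = 195130 kN*s

195130 kN*s


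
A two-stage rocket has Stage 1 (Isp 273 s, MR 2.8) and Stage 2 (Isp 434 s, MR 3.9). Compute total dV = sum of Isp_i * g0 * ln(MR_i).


dV1 = 273 * 9.81 * ln(2.8) = 2757.5 m/s
dV2 = 434 * 9.81 * ln(3.9) = 5794.4 m/s
Total dV = 2757.5 + 5794.4 = 8551.9 m/s ~ 8552 m/s

8552 m/s


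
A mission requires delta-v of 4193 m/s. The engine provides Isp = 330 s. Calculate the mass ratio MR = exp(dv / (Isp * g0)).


Ve = 330 * 9.81 = 3237.3 m/s
MR = exp(4193 / 3237.3) = 3.652

3.652


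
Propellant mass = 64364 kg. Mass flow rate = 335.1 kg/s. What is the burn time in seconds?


tb = 64364 / 335.1 = 192.1 s

192.1 s


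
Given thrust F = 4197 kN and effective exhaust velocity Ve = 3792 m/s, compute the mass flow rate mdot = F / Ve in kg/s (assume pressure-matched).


mdot = F / Ve = 4197000 / 3792 = 1106.8 kg/s

1106.8 kg/s


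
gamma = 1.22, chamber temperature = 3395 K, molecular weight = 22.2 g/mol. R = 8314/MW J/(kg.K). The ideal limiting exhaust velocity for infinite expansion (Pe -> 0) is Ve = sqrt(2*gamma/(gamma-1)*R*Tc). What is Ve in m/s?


R = 8314 / 22.2 = 374.5 J/(kg.K)
Ve = sqrt(2 * 1.22 / (1.22 - 1) * 374.5 * 3395) = 3755 m/s

3755 m/s


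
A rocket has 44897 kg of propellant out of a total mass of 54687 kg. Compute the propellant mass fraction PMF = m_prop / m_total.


PMF = 44897 / 54687 = 0.821

0.821
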